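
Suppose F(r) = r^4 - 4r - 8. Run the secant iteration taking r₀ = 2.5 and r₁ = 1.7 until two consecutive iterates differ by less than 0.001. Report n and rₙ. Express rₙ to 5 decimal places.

n = 6, rₙ = 2.00000

F(2.5) = 21.0625000, F(1.7) = -6.4479000
r₂ = 1.7000000 − (-6.4479000)·(-0.8000000)/(-27.5104000) = 1.8875044;  |Δ| = 0.1875044
F(1.8875044) = -2.8573806
r₃ = 1.8875044 − (-2.8573806)·(0.1875044)/(3.5905194) = 2.0367227;  |Δ| = 0.1492183
F(2.0367227) = 1.0609988
r₄ = 2.0367227 − 1.0609988·(0.1492183)/(3.9183793) = 1.9963181;  |Δ| = 0.0404046
F(1.9963181) = -0.1027678
r₅ = 1.9963181 − (-0.1027678)·(-0.0404046)/(-1.1637666) = 1.9998861;  |Δ| = 0.0035680
F(1.9998861) = -0.0031892
r₆ = 1.9998861 − (-0.0031892)·(0.0035680)/(0.0995787) = 2.0000004;  |Δ| = 0.0001143
|r₆ − r₅| = 0.0001143 < 0.001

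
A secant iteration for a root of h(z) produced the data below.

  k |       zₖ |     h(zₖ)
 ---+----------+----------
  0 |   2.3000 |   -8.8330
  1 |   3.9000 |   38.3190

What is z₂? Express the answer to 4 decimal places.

z₂ = 3.9000 − 38.3190·(3.9000 − 2.3000) / (38.3190 − (-8.8330))
   = 3.9000 − (61.310400)/(47.152000) = 2.599729

2.5997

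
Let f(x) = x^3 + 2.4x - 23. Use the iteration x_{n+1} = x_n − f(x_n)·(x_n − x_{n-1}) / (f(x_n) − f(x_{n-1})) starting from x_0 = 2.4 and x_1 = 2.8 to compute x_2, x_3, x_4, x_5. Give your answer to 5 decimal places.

2.55035, 2.56253, 2.56357, 2.56357

f(2.4) = -3.4160000, f(2.8) = 5.6720000
x_2 = 2.8000000 − 5.6720000·(2.8000000 − 2.4000000) / (5.6720000 − (-3.4160000)) = 2.8000000 − (2.2688000)/(9.0880000) = 2.5503521
f(2.5503521) = -0.2909101
x_3 = 2.5503521 − (-0.2909101)·(2.5503521 − 2.8000000) / (-0.2909101 − 5.6720000) = 2.5503521 − (0.0726251)/(-5.9629101) = 2.5625316
f(2.5625316) = -0.0228860
x_4 = 2.5625316 − (-0.0228860)·(2.5625316 − 2.5503521) / (-0.0228860 − (-0.2909101)) = 2.5625316 − (-0.0002787)/(0.2680242) = 2.5635716
f(2.5635716) = 0.0001055
x_5 = 2.5635716 − 0.0001055·(2.5635716 − 2.5625316) / (0.0001055 − (-0.0228860)) = 2.5635716 − (0.0000001)/(0.0229915) = 2.5635668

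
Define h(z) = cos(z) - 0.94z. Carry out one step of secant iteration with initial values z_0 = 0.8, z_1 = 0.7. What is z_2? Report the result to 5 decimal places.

h(0.8) = -0.0552933, h(0.7) = 0.1068422
z_2 = 0.7000000 − 0.1068422·(0.7000000 − 0.8000000) / (0.1068422 − (-0.0552933)) = 0.7000000 − (-0.0106842)/(0.1621355) = 0.7658969

0.76590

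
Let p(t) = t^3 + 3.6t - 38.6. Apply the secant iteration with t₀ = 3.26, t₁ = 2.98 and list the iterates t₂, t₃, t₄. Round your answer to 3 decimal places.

3.023, 3.026, 3.026

p(3.26) = 7.78198, p(2.98) = -1.40841
t₂ = 2.98000 − (-1.40841)·(2.98000 − 3.26000) / (-1.40841 − 7.78198) = 2.98000 − (0.39435)/(-9.19038) = 3.02291
p(3.02291) = -0.09424
t₃ = 3.02291 − (-0.09424)·(3.02291 − 2.98000) / (-0.09424 − (-1.40841)) = 3.02291 − (-0.00404)/(1.31417) = 3.02599
p(3.02599) = 0.00128
t₄ = 3.02599 − 0.00128·(3.02599 − 3.02291) / (0.00128 − (-0.09424)) = 3.02599 − (0.00000)/(0.09551) = 3.02595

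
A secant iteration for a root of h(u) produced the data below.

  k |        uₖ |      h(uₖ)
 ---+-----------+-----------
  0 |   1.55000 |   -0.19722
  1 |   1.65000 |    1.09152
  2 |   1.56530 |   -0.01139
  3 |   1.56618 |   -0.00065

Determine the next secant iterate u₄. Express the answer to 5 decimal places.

1.56623

u₄ = 1.56618 − (-0.00065)·(1.56618 − 1.56530) / (-0.00065 − (-0.01139))
   = 1.56618 − (-0.0000006)/(0.0107400) = 1.5662333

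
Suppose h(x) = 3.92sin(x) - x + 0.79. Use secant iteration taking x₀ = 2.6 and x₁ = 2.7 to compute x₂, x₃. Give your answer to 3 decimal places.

2.647, 2.648

h(2.6) = 0.21077, h(2.7) = -0.23467
x₂ = 2.70000 − (-0.23467)·(2.70000 − 2.60000) / (-0.23467 − 0.21077) = 2.70000 − (-0.02347)/(-0.44544) = 2.64732
h(2.64732) = 0.00231
x₃ = 2.64732 − 0.00231·(2.64732 − 2.70000) / (0.00231 − (-0.23467)) = 2.64732 − (-0.00012)/(0.23698) = 2.64783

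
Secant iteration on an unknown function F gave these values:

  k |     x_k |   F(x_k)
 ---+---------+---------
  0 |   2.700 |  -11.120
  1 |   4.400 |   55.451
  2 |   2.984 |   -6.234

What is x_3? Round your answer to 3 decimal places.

3.127

x_3 = 2.984 − (-6.234)·(2.984 − 4.400) / (-6.234 − 55.451)
   = 2.984 − (8.82734)/(-61.68500) = 3.12710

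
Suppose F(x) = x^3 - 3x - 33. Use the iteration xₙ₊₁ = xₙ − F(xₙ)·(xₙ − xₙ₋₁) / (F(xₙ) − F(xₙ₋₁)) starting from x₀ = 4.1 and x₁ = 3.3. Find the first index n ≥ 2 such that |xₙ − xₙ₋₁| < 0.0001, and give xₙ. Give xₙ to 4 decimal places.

n = 5, xₙ = 3.5184

F(4.1) = 23.621000, F(3.3) = -6.963000
x₂ = 3.300000 − (-6.963000)·(-0.800000)/(-30.584000) = 3.482134;  |Δ| = 0.182134
F(3.482134) = -1.224617
x₃ = 3.482134 − (-1.224617)·(0.182134)/(5.738383) = 3.521003;  |Δ| = 0.038869
F(3.521003) = 0.088506
x₄ = 3.521003 − 0.088506·(0.038869)/(1.313122) = 3.518384;  |Δ| = 0.002620
F(3.518384) = -0.000999
x₅ = 3.518384 − (-0.000999)·(-0.002620)/(-0.089505) = 3.518413;  |Δ| = 0.000029
|x₅ − x₄| = 0.000029 < 0.0001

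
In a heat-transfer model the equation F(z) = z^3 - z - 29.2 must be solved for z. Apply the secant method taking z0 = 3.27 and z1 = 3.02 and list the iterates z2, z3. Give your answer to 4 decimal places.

F(3.27) = 2.495783, F(3.02) = -4.676392
z2 = 3.020000 − (-4.676392)·(3.020000 − 3.270000) / (-4.676392 − 2.495783) = 3.020000 − (1.169098)/(-7.172175) = 3.183005
F(3.183005) = -0.134333
z3 = 3.183005 − (-0.134333)·(3.183005 − 3.020000) / (-0.134333 − (-4.676392)) = 3.183005 − (-0.021897)/(4.542059) = 3.187826

3.1830, 3.1878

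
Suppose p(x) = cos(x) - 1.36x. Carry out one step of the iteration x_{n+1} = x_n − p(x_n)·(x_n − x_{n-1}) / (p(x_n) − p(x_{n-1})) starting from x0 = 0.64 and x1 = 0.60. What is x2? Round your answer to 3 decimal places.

p(0.64) = -0.06830, p(0.60) = 0.00934
x2 = 0.60000 − 0.00934·(0.60000 − 0.64000) / (0.00934 − (-0.06830)) = 0.60000 − (-0.00037)/(0.07764) = 0.60481

0.605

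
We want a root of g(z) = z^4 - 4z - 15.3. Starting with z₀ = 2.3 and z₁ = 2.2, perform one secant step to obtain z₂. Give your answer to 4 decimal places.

2.2162

g(2.3) = 3.484100, g(2.2) = -0.674400
z₂ = 2.200000 − (-0.674400)·(2.200000 − 2.300000) / (-0.674400 − 3.484100) = 2.200000 − (0.067440)/(-4.158500) = 2.216217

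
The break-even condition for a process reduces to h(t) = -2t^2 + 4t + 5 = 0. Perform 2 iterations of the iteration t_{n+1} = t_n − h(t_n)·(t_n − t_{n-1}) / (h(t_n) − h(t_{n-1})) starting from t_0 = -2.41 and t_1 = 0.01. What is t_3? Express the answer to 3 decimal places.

-0.977

h(-2.41) = -16.25620, h(0.01) = 5.03980
t_2 = 0.01000 − 5.03980·(0.01000 − (-2.41000)) / (5.03980 − (-16.25620)) = 0.01000 − (12.19632)/(21.29600) = -0.56270
h(-0.56270) = 2.11591
t_3 = -0.56270 − 2.11591·(-0.56270 − 0.01000) / (2.11591 − 5.03980) = -0.56270 − (-1.21179)/(-2.92389) = -0.97715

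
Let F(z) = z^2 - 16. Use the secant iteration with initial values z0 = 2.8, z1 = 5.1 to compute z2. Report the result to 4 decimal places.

F(2.8) = -8.160000, F(5.1) = 10.010000
z2 = 5.100000 − 10.010000·(5.100000 − 2.800000) / (10.010000 − (-8.160000)) = 5.100000 − (23.023000)/(18.170000) = 3.832911

3.8329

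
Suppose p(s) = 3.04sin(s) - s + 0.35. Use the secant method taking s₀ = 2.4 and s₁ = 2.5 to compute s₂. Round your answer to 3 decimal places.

2.401

p(2.4) = 0.00341, p(2.5) = -0.33064
s₂ = 2.50000 − (-0.33064)·(2.50000 − 2.40000) / (-0.33064 − 0.00341) = 2.50000 − (-0.03306)/(-0.33405) = 2.40102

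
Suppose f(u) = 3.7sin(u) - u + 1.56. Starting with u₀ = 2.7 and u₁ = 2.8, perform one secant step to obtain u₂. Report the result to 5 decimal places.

2.79988

f(2.7) = 0.4413056, f(2.8) = -0.0005438
u₂ = 2.8000000 − (-0.0005438)·(2.8000000 − 2.7000000) / (-0.0005438 − 0.4413056) = 2.8000000 − (-0.0000544)/(-0.4418494) = 2.7998769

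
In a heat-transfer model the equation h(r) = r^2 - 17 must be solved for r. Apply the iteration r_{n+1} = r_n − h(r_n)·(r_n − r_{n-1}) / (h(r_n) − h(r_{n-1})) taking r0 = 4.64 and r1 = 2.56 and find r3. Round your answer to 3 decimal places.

h(4.64) = 4.52960, h(2.56) = -10.44640
r2 = 2.56000 − (-10.44640)·(2.56000 − 4.64000) / (-10.44640 − 4.52960) = 2.56000 − (21.72851)/(-14.97600) = 4.01089
h(4.01089) = -0.91277
r3 = 4.01089 − (-0.91277)·(4.01089 − 2.56000) / (-0.91277 − (-10.44640)) = 4.01089 − (-1.32433)/(9.53363) = 4.14980

4.150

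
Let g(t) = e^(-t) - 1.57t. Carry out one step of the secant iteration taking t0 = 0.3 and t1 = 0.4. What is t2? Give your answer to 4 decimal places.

g(0.3) = 0.269818, g(0.4) = 0.042320
t2 = 0.400000 − 0.042320·(0.400000 − 0.300000) / (0.042320 − 0.269818) = 0.400000 − (0.004232)/(-0.227498) = 0.418602

0.4186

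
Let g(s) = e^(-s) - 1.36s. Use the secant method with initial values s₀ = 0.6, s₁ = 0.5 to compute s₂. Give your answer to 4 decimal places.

0.4621

g(0.6) = -0.267188, g(0.5) = -0.073469
s₂ = 0.500000 − (-0.073469)·(0.500000 − 0.600000) / (-0.073469 − (-0.267188)) = 0.500000 − (0.007347)/(0.193719) = 0.462074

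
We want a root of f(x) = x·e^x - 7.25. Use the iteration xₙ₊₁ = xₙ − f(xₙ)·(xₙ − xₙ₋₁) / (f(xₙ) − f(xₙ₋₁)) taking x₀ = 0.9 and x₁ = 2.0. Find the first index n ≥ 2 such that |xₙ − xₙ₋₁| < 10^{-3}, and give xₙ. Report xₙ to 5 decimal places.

n = 6, xₙ = 1.54559

f(0.9) = -5.0363572, f(2.0) = 7.5281122
x₂ = 2.0000000 − 7.5281122·(1.1000000)/(12.5644694) = 1.3409253;  |Δ| = 0.6590747
f(1.3409253) = -2.1242069
x₃ = 1.3409253 − (-2.1242069)·(-0.6590747)/(-9.6523191) = 1.4859693;  |Δ| = 0.1450440
f(1.4859693) = -0.6831344
x₄ = 1.4859693 − (-0.6831344)·(0.1450440)/(1.4410725) = 1.5547268;  |Δ| = 0.0687575
f(1.5547268) = 0.1097553
x₅ = 1.5547268 − 0.1097553·(0.0687575)/(0.7928897) = 1.5452091;  |Δ| = 0.0095177
f(1.5452091) = -0.0045886
x₆ = 1.5452091 − (-0.0045886)·(-0.0095177)/(-0.1143439) = 1.5455911;  |Δ| = 0.0003819
|x₆ − x₅| = 0.0003819 < 10^{-3}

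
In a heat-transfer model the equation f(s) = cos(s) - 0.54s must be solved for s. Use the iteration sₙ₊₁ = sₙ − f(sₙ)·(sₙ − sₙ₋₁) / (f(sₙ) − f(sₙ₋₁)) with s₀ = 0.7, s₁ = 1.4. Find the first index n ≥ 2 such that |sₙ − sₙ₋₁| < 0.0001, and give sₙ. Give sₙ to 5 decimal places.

f(0.7) = 0.3868422, f(1.4) = -0.5860329
s₂ = 1.4000000 − (-0.5860329)·(0.7000000)/(-0.9728750) = 0.9783395;  |Δ| = 0.4216605
f(0.9783395) = 0.0300975
s₃ = 0.9783395 − 0.0300975·(-0.4216605)/(0.6161304) = 0.9989373;  |Δ| = 0.0205978
f(0.9989373) = 0.0017701
s₄ = 0.9989373 − 0.0017701·(0.0205978)/(-0.0283274) = 1.0002244;  |Δ| = 0.0012871
f(1.0002244) = -0.0000077
s₅ = 1.0002244 − (-0.0000077)·(0.0012871)/(-0.0017778) = 1.0002188;  |Δ| = 0.0000056
|s₅ − s₄| = 0.0000056 < 0.0001

n = 5, sₙ = 1.00022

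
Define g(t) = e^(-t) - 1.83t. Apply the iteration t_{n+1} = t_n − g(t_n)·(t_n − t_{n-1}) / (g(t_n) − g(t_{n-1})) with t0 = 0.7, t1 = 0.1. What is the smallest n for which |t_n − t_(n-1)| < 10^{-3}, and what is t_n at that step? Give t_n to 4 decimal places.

n = 4, t_n = 0.3754

g(0.7) = -0.784415, g(0.1) = 0.721837
t2 = 0.100000 − 0.721837·(-0.600000)/(1.506252) = 0.387536;  |Δ| = 0.287536
g(0.387536) = -0.030465
t3 = 0.387536 − (-0.030465)·(0.287536)/(-0.752302) = 0.375893;  |Δ| = 0.011644
g(0.375893) = -0.001207
t4 = 0.375893 − (-0.001207)·(-0.011644)/(0.029258) = 0.375412;  |Δ| = 0.000480
|t4 − t3| = 0.000480 < 10^{-3}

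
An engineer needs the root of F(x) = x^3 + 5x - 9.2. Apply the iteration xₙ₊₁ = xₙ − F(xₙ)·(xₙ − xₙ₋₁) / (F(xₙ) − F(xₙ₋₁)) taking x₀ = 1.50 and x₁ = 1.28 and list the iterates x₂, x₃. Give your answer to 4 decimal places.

F(1.50) = 1.675000, F(1.28) = -0.702848
x₂ = 1.280000 − (-0.702848)·(1.280000 − 1.500000) / (-0.702848 − 1.675000) = 1.280000 − (0.154627)/(-2.377848) = 1.345028
F(1.345028) = -0.041570
x₃ = 1.345028 − (-0.041570)·(1.345028 − 1.280000) / (-0.041570 − (-0.702848)) = 1.345028 − (-0.002703)/(0.661278) = 1.349116

1.3450, 1.3491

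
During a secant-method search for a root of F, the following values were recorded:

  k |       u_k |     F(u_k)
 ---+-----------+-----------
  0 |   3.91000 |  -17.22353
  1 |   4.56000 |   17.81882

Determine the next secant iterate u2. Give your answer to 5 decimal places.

u2 = 4.56000 − 17.81882·(4.56000 − 3.91000) / (17.81882 − (-17.22353))
   = 4.56000 − (11.5822330)/(35.0423500) = 4.2294790

4.22948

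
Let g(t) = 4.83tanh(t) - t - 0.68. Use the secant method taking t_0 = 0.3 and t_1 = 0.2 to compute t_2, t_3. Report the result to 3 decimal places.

0.179, 0.180

g(0.3) = 0.42704, g(0.2) = 0.07332
t_2 = 0.20000 − 0.07332·(0.20000 − 0.30000) / (0.07332 − 0.42704) = 0.20000 − (-0.00733)/(-0.35372) = 0.17927
g(0.17927) = -0.00255
t_3 = 0.17927 − (-0.00255)·(0.17927 − 0.20000) / (-0.00255 − 0.07332) = 0.17927 − (0.00005)/(-0.07587) = 0.17997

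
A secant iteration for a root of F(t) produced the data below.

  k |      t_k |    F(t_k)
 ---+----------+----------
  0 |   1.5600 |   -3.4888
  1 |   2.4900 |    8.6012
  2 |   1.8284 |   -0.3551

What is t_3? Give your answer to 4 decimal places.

1.8546

t_3 = 1.8284 − (-0.3551)·(1.8284 − 2.4900) / (-0.3551 − 8.6012)
   = 1.8284 − (0.234934)/(-8.956300) = 1.854631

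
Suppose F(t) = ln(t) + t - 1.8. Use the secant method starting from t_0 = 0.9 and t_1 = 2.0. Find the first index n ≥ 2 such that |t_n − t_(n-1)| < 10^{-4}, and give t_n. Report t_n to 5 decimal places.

n = 5, t_n = 1.43726

F(0.9) = -1.0053605, F(2.0) = 0.8931472
t_2 = 2.0000000 − 0.8931472·(1.1000000)/(1.8985077) = 1.4825083;  |Δ| = 0.5174917
F(1.4825083) = 0.0762438
t_3 = 1.4825083 − 0.0762438·(-0.5174917)/(-0.8169034) = 1.4342094;  |Δ| = 0.0482989
F(1.4342094) = -0.0051768
t_4 = 1.4342094 − (-0.0051768)·(-0.0482989)/(-0.0814206) = 1.4372803;  |Δ| = 0.0030709
F(1.4372803) = 0.0000330
t_5 = 1.4372803 − 0.0000330·(0.0030709)/(0.0052098) = 1.4372609;  |Δ| = 0.0000194
|t_5 − t_4| = 0.0000194 < 10^{-4}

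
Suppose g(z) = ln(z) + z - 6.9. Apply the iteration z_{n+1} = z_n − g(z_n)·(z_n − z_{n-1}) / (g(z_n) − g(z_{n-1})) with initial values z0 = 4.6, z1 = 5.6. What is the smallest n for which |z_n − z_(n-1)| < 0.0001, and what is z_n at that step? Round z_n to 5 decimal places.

n = 4, z_n = 5.24309

g(4.6) = -0.7739437, g(5.6) = 0.4227666
z2 = 5.6000000 − 0.4227666·(1.0000000)/(1.1967103) = 5.2467260;  |Δ| = 0.3532740
g(5.2467260) = 0.0043303
z3 = 5.2467260 − 0.0043303·(-0.3532740)/(-0.4184363) = 5.2430701;  |Δ| = 0.0036559
g(5.2430701) = -0.0000227
z4 = 5.2430701 − (-0.0000227)·(-0.0036559)/(-0.0043530) = 5.2430891;  |Δ| = 0.0000191
|z4 − z3| = 0.0000191 < 0.0001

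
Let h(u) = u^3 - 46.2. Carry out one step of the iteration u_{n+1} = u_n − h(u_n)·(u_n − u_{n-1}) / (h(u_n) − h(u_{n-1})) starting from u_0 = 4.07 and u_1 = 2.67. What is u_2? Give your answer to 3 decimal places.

3.456

h(4.07) = 21.21914, h(2.67) = -27.16584
u_2 = 2.67000 − (-27.16584)·(2.67000 − 4.07000) / (-27.16584 − 21.21914) = 2.67000 − (38.03217)/(-48.38498) = 3.45603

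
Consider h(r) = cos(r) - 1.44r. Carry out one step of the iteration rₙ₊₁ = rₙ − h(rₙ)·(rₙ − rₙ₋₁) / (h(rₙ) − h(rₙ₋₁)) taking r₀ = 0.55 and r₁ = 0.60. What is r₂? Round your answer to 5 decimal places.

h(0.55) = 0.0605245, h(0.60) = -0.0386644
r₂ = 0.6000000 − (-0.0386644)·(0.6000000 − 0.5500000) / (-0.0386644 − 0.0605245) = 0.6000000 − (-0.0019332)/(-0.0991889) = 0.5805097

0.58051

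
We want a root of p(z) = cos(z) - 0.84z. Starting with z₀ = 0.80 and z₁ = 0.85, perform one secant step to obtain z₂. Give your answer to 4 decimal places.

0.8157

p(0.80) = 0.024707, p(0.85) = -0.054017
z₂ = 0.850000 − (-0.054017)·(0.850000 − 0.800000) / (-0.054017 − 0.024707) = 0.850000 − (-0.002701)/(-0.078724) = 0.815692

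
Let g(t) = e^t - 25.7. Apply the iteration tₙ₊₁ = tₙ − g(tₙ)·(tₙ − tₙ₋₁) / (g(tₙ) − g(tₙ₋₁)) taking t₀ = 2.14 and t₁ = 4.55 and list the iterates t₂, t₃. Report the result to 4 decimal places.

2.6213, 2.9062

g(2.14) = -17.200562, g(4.55) = 68.932408
t₂ = 4.550000 − 68.932408·(4.550000 − 2.140000) / (68.932408 − (-17.200562)) = 4.550000 − (166.127104)/(86.132971) = 2.621272
g(2.621272) = -11.946799
t₃ = 2.621272 − (-11.946799)·(2.621272 − 4.550000) / (-11.946799 − 68.932408) = 2.621272 − (23.042129)/(-80.879207) = 2.906167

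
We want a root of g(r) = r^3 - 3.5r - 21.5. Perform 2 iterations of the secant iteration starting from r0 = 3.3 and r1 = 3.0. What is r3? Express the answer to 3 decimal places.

g(3.3) = 2.88700, g(3.0) = -5.00000
r2 = 3.00000 − (-5.00000)·(3.00000 − 3.30000) / (-5.00000 − 2.88700) = 3.00000 − (1.50000)/(-7.88700) = 3.19019
g(3.19019) = -0.19820
r3 = 3.19019 − (-0.19820)·(3.19019 − 3.00000) / (-0.19820 − (-5.00000)) = 3.19019 − (-0.03770)/(4.80180) = 3.19804

3.198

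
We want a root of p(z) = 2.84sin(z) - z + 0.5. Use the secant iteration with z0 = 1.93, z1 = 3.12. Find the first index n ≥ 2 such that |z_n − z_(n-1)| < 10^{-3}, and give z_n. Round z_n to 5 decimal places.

n = 5, z_n = 2.40591

p(1.93) = 1.2287428, p(3.12) = -2.5586816
z2 = 3.1200000 − (-2.5586816)·(1.1900000)/(-3.7874245) = 2.3160682;  |Δ| = 0.8039318
p(2.3160682) = 0.2710580
z3 = 2.3160682 − 0.2710580·(-0.8039318)/(2.8297397) = 2.3930760;  |Δ| = 0.0770079
p(2.3930760) = 0.0396935
z4 = 2.3930760 − 0.0396935·(0.0770079)/(-0.2313645) = 2.4062877;  |Δ| = 0.0132117
p(2.4062877) = -0.0011778
z5 = 2.4062877 − (-0.0011778)·(0.0132117)/(-0.0408713) = 2.4059070;  |Δ| = 0.0003807
|z5 − z4| = 0.0003807 < 10^{-3}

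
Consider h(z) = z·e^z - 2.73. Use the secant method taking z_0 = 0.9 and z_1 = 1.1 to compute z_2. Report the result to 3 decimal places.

h(0.9) = -0.51636, h(1.1) = 0.57458
z_2 = 1.10000 − 0.57458·(1.10000 − 0.90000) / (0.57458 − (-0.51636)) = 1.10000 − (0.11492)/(1.09094) = 0.99466

0.995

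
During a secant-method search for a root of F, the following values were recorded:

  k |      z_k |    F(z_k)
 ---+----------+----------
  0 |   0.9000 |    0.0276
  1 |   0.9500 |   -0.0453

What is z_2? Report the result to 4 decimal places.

z_2 = 0.9500 − (-0.0453)·(0.9500 − 0.9000) / (-0.0453 − 0.0276)
   = 0.9500 − (-0.002265)/(-0.072900) = 0.918930

0.9189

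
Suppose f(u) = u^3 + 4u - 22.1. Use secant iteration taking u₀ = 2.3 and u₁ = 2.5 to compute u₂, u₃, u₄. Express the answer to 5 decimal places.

f(2.3) = -0.7330000, f(2.5) = 3.5250000
u₂ = 2.5000000 − 3.5250000·(2.5000000 − 2.3000000) / (3.5250000 − (-0.7330000)) = 2.5000000 − (0.7050000)/(4.2580000) = 2.3344293
f(2.3344293) = -0.0406697
u₃ = 2.3344293 − (-0.0406697)·(2.3344293 − 2.5000000) / (-0.0406697 − 3.5250000) = 2.3344293 − (0.0067337)/(-3.5656697) = 2.3363178
f(2.3363178) = -0.0022166
u₄ = 2.3363178 − (-0.0022166)·(2.3363178 − 2.3344293) / (-0.0022166 − (-0.0406697)) = 2.3363178 − (-0.0000042)/(0.0384531) = 2.3364267

2.33443, 2.33632, 2.33643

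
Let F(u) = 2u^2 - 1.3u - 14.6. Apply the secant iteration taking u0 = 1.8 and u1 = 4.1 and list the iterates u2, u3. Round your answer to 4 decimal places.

2.7962, 3.0041

F(1.8) = -10.460000, F(4.1) = 13.690000
u2 = 4.100000 − 13.690000·(4.100000 − 1.800000) / (13.690000 − (-10.460000)) = 4.100000 − (31.487000)/(24.150000) = 2.796190
F(2.796190) = -2.597685
u3 = 2.796190 − (-2.597685)·(2.796190 − 4.100000) / (-2.597685 − 13.690000) = 2.796190 − (3.386887)/(-16.287685) = 3.004132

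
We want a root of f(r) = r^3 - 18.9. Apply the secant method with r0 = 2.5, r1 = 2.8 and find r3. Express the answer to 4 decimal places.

2.6633

f(2.5) = -3.275000, f(2.8) = 3.052000
r2 = 2.800000 − 3.052000·(2.800000 − 2.500000) / (3.052000 − (-3.275000)) = 2.800000 − (0.915600)/(6.327000) = 2.655287
f(2.655287) = -0.178772
r3 = 2.655287 − (-0.178772)·(2.655287 − 2.800000) / (-0.178772 − 3.052000) = 2.655287 − (0.025871)/(-3.230772) = 2.663294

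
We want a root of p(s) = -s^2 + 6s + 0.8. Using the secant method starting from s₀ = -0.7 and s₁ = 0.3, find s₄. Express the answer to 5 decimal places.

p(-0.7) = -3.8900000, p(0.3) = 2.5100000
s₂ = 0.3000000 − 2.5100000·(0.3000000 − (-0.7000000)) / (2.5100000 − (-3.8900000)) = 0.3000000 − (2.5100000)/(6.4000000) = -0.0921875
p(-0.0921875) = 0.2383765
s₃ = -0.0921875 − 0.2383765·(-0.0921875 − 0.3000000) / (0.2383765 − 2.5100000) = -0.0921875 − (-0.0934883)/(-2.2716235) = -0.1333423
p(-0.1333423) = -0.0178341
s₄ = -0.1333423 − (-0.0178341)·(-0.1333423 − (-0.0921875)) / (-0.0178341 − 0.2383765) = -0.1333423 − (0.0007340)/(-0.2562106) = -0.1304776

-0.13048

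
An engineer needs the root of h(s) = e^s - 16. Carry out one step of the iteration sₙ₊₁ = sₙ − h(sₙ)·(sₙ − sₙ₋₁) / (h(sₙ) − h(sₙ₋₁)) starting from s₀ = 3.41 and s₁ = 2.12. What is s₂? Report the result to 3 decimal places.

2.571

h(3.41) = 14.26524, h(2.12) = -7.66886
s₂ = 2.12000 − (-7.66886)·(2.12000 − 3.41000) / (-7.66886 − 14.26524) = 2.12000 − (9.89283)/(-21.93411) = 2.57103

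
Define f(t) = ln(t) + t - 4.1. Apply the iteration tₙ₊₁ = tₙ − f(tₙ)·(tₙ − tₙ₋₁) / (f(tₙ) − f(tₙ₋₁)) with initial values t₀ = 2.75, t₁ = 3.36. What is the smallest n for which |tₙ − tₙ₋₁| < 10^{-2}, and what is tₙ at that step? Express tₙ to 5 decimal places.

f(2.75) = -0.3383991, f(3.36) = 0.4719410
t₂ = 3.3600000 − 0.4719410·(0.6100000)/(0.8103401) = 3.0047368;  |Δ| = 0.3552632
f(3.0047368) = 0.0049268
t₃ = 3.0047368 − 0.0049268·(-0.3552632)/(-0.4670142) = 3.0009889;  |Δ| = 0.0037479
|t₃ − t₂| = 0.0037479 < 10^{-2}

n = 3, tₙ = 3.00099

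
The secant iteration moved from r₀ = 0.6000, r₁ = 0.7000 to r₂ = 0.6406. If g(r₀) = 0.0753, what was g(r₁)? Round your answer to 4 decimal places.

The secant line through (0.6000, 0.0753) and (0.7000, g(r₁)) crosses zero at r₂ = 0.6406.
So (0.6000, 0.0753), (0.7000, g(r₁)), (0.6406, 0) are collinear:
g(r₁) = 0.0753 · (0.7000 − 0.6406) / (0.6000 − 0.6406) = 0.0753 · (0.059400)/(-0.040600) = -0.110168

-0.1102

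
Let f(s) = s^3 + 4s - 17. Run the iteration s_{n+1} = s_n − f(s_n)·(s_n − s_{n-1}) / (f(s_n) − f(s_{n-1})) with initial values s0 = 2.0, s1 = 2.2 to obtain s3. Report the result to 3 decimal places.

f(2.0) = -1.00000, f(2.2) = 2.44800
s2 = 2.20000 − 2.44800·(2.20000 − 2.00000) / (2.44800 − (-1.00000)) = 2.20000 − (0.48960)/(3.44800) = 2.05800
f(2.05800) = -0.05154
s3 = 2.05800 − (-0.05154)·(2.05800 − 2.20000) / (-0.05154 − 2.44800) = 2.05800 − (0.00732)/(-2.49954) = 2.06093

2.061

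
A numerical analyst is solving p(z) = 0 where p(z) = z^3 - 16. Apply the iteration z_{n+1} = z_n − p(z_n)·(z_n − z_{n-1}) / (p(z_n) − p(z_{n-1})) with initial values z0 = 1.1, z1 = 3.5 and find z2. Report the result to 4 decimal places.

1.9474

p(1.1) = -14.669000, p(3.5) = 26.875000
z2 = 3.500000 − 26.875000·(3.500000 − 1.100000) / (26.875000 − (-14.669000)) = 3.500000 − (64.500000)/(41.544000) = 1.947429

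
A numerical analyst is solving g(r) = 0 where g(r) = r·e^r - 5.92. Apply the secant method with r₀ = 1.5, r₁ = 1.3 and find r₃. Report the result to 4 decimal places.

1.4251

g(1.5) = 0.802534, g(1.3) = -1.149914
r₂ = 1.300000 − (-1.149914)·(1.300000 − 1.500000) / (-1.149914 − 0.802534) = 1.300000 − (0.229983)/(-1.952448) = 1.417792
g(1.417792) = -0.067360
r₃ = 1.417792 − (-0.067360)·(1.417792 − 1.300000) / (-0.067360 − (-1.149914)) = 1.417792 − (-0.007934)/(1.082554) = 1.425121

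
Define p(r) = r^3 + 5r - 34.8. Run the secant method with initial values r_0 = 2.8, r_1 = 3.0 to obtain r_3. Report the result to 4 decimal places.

2.7593

p(2.8) = 1.152000, p(3.0) = 7.200000
r_2 = 3.000000 − 7.200000·(3.000000 − 2.800000) / (7.200000 − 1.152000) = 3.000000 − (1.440000)/(6.048000) = 2.761905
p(2.761905) = 0.077659
r_3 = 2.761905 − 0.077659·(2.761905 − 3.000000) / (0.077659 − 7.200000) = 2.761905 − (-0.018490)/(-7.122341) = 2.759309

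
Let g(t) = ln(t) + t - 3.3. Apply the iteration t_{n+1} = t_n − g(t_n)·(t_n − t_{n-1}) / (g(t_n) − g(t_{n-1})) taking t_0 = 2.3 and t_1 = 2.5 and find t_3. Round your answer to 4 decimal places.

2.4173

g(2.3) = -0.167091, g(2.5) = 0.116291
t_2 = 2.500000 − 0.116291·(2.500000 − 2.300000) / (0.116291 − (-0.167091)) = 2.500000 − (0.023258)/(0.283382) = 2.417926
g(2.417926) = 0.000837
t_3 = 2.417926 − 0.000837·(2.417926 − 2.500000) / (0.000837 − 0.116291) = 2.417926 − (-0.000069)/(-0.115454) = 2.417332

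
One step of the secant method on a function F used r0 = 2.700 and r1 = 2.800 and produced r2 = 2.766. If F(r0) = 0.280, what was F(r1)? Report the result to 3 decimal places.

The secant line through (2.700, 0.280) and (2.800, F(r1)) crosses zero at r2 = 2.766.
So (2.700, 0.280), (2.800, F(r1)), (2.766, 0) are collinear:
F(r1) = 0.280 · (2.800 − 2.766) / (2.700 − 2.766) = 0.280 · (0.03400)/(-0.06600) = -0.14424

-0.144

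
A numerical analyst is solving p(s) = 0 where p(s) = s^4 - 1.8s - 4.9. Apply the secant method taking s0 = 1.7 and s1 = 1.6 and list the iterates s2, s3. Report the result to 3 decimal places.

p(1.7) = 0.39210, p(1.6) = -1.22640
s2 = 1.60000 − (-1.22640)·(1.60000 − 1.70000) / (-1.22640 − 0.39210) = 1.60000 − (0.12264)/(-1.61850) = 1.67577
p(1.67577) = -0.03030
s3 = 1.67577 − (-0.03030)·(1.67577 − 1.60000) / (-0.03030 − (-1.22640)) = 1.67577 − (-0.00230)/(1.19610) = 1.67769

1.676, 1.678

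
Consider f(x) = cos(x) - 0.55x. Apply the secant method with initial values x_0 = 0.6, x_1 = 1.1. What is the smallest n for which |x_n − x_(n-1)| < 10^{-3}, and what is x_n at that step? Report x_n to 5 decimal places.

n = 4, x_n = 0.99302

f(0.6) = 0.4953356, f(1.1) = -0.1514039
x_2 = 1.1000000 − (-0.1514039)·(0.5000000)/(-0.6467395) = 0.9829483;  |Δ| = 0.1170517
f(0.9829483) = 0.0139500
x_3 = 0.9829483 − 0.0139500·(-0.1170517)/(0.1653538) = 0.9928233;  |Δ| = 0.0098750
f(0.9928233) = 0.0002745
x_4 = 0.9928233 − 0.0002745·(0.0098750)/(-0.0136755) = 0.9930215;  |Δ| = 0.0001982
|x_4 − x_3| = 0.0001982 < 10^{-3}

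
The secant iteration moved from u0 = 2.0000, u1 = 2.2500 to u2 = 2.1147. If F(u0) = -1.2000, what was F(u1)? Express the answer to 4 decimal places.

1.4155

The secant line through (2.0000, -1.2000) and (2.2500, F(u1)) crosses zero at u2 = 2.1147.
So (2.0000, -1.2000), (2.2500, F(u1)), (2.1147, 0) are collinear:
F(u1) = -1.2000 · (2.2500 − 2.1147) / (2.0000 − 2.1147) = -1.2000 · (0.135300)/(-0.114700) = 1.415519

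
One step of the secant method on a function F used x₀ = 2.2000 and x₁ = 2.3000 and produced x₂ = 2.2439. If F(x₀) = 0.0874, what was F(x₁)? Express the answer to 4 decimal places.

-0.1117

The secant line through (2.2000, 0.0874) and (2.3000, F(x₁)) crosses zero at x₂ = 2.2439.
So (2.2000, 0.0874), (2.3000, F(x₁)), (2.2439, 0) are collinear:
F(x₁) = 0.0874 · (2.3000 − 2.2439) / (2.2000 − 2.2439) = 0.0874 · (0.056100)/(-0.043900) = -0.111689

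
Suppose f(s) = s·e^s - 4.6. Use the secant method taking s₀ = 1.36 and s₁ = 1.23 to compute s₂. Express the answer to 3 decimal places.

1.277

f(1.36) = 0.69882, f(1.23) = -0.39189
s₂ = 1.23000 − (-0.39189)·(1.23000 − 1.36000) / (-0.39189 − 0.69882) = 1.23000 − (0.05095)/(-1.09071) = 1.27671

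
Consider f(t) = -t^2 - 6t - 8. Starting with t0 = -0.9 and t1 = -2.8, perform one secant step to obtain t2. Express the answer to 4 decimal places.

f(-0.9) = -3.410000, f(-2.8) = 0.960000
t2 = -2.800000 − 0.960000·(-2.800000 − (-0.900000)) / (0.960000 − (-3.410000)) = -2.800000 − (-1.824000)/(4.370000) = -2.382609

-2.3826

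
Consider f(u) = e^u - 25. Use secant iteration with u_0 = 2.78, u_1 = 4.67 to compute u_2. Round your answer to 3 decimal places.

2.965

f(2.78) = -8.88098, f(4.67) = 81.69774
u_2 = 4.67000 − 81.69774·(4.67000 − 2.78000) / (81.69774 − (-8.88098)) = 4.67000 − (154.40873)/(90.57872) = 2.96531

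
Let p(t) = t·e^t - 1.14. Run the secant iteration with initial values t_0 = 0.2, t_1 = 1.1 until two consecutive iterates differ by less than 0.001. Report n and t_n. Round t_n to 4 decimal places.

n = 6, t_n = 0.6158

p(0.2) = -0.895719, p(1.1) = 2.164583
t_2 = 1.100000 − 2.164583·(0.900000)/(3.060302) = 0.463421;  |Δ| = 0.636579
p(0.463421) = -0.403391
t_3 = 0.463421 − (-0.403391)·(-0.636579)/(-2.567974) = 0.563418;  |Δ| = 0.099997
p(0.563418) = -0.150262
t_4 = 0.563418 − (-0.150262)·(0.099997)/(0.253130) = 0.622778;  |Δ| = 0.059360
p(0.622778) = 0.020921
t_5 = 0.622778 − 0.020921·(0.059360)/(0.171183) = 0.615524;  |Δ| = 0.007255
p(0.615524) = -0.000896
t_6 = 0.615524 − (-0.000896)·(-0.007255)/(-0.021817) = 0.615822;  |Δ| = 0.000298
|t_6 − t_5| = 0.000298 < 0.001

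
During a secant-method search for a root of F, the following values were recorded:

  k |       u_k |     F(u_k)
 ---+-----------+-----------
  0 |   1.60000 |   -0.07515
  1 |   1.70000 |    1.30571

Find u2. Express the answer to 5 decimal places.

u2 = 1.70000 − 1.30571·(1.70000 − 1.60000) / (1.30571 − (-0.07515))
   = 1.70000 − (0.1305710)/(1.3808600) = 1.6054423

1.60544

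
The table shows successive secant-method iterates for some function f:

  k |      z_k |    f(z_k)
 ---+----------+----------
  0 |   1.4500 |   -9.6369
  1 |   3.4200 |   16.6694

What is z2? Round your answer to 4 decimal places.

z2 = 3.4200 − 16.6694·(3.4200 − 1.4500) / (16.6694 − (-9.6369))
   = 3.4200 − (32.838718)/(26.306300) = 2.171679

2.1717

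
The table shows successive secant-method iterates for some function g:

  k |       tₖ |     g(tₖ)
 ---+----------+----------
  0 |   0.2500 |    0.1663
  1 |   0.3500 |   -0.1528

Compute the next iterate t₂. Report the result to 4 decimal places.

t₂ = 0.3500 − (-0.1528)·(0.3500 − 0.2500) / (-0.1528 − 0.1663)
   = 0.3500 − (-0.015280)/(-0.319100) = 0.302115

0.3021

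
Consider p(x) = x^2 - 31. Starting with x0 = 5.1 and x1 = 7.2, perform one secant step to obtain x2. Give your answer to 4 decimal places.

5.5057

p(5.1) = -4.990000, p(7.2) = 20.840000
x2 = 7.200000 − 20.840000·(7.200000 − 5.100000) / (20.840000 − (-4.990000)) = 7.200000 − (43.764000)/(25.830000) = 5.505691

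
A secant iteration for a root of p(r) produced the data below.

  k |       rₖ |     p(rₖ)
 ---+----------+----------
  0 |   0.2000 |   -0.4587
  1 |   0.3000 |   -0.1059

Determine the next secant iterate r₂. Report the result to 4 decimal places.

0.3300

r₂ = 0.3000 − (-0.1059)·(0.3000 − 0.2000) / (-0.1059 − (-0.4587))
   = 0.3000 − (-0.010590)/(0.352800) = 0.330017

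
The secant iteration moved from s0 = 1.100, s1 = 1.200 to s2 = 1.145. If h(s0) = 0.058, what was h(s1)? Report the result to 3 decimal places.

The secant line through (1.100, 0.058) and (1.200, h(s1)) crosses zero at s2 = 1.145.
So (1.100, 0.058), (1.200, h(s1)), (1.145, 0) are collinear:
h(s1) = 0.058 · (1.200 − 1.145) / (1.100 − 1.145) = 0.058 · (0.05500)/(-0.04500) = -0.07089

-0.071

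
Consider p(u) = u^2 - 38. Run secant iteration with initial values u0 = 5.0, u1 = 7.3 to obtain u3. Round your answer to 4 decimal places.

6.1553

p(5.0) = -13.000000, p(7.3) = 15.290000
u2 = 7.300000 − 15.290000·(7.300000 − 5.000000) / (15.290000 − (-13.000000)) = 7.300000 − (35.167000)/(28.290000) = 6.056911
p(6.056911) = -1.313834
u3 = 6.056911 − (-1.313834)·(6.056911 − 7.300000) / (-1.313834 − 15.290000) = 6.056911 − (1.633214)/(-16.603834) = 6.155274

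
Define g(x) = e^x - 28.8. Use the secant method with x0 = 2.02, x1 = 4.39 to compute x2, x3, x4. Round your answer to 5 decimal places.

2.70931, 3.06227, 3.47446

g(2.02) = -21.2616751, g(4.39) = 51.8404190
x2 = 4.3900000 − 51.8404190·(4.3900000 − 2.0200000) / (51.8404190 − (-21.2616751)) = 4.3900000 − (122.8617930)/(73.1020940) = 2.7093123
g(2.7093123) = -13.7810571
x3 = 2.7093123 − (-13.7810571)·(2.7093123 − 4.3900000) / (-13.7810571 − 51.8404190) = 2.7093123 − (23.1616537)/(-65.6214761) = 3.0622707
g(3.0622707) = -7.4239593
x4 = 3.0622707 − (-7.4239593)·(3.0622707 − 2.7093123) / (-7.4239593 − (-13.7810571)) = 3.0622707 − (-2.6203491)/(6.3570978) = 3.4744634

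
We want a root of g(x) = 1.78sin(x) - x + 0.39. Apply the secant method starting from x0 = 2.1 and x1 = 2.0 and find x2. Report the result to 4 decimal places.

g(2.1) = -0.173487, g(2.0) = 0.008549
x2 = 2.000000 − 0.008549·(2.000000 − 2.100000) / (0.008549 − (-0.173487)) = 2.000000 − (-0.000855)/(0.182037) = 2.004697

2.0047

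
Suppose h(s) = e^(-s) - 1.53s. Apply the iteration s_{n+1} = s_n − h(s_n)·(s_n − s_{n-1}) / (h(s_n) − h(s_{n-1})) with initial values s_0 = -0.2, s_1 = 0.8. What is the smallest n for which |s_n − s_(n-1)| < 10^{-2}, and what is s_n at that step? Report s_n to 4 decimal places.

n = 4, s_n = 0.4266

h(-0.2) = 1.527403, h(0.8) = -0.774671
s_2 = 0.800000 − (-0.774671)·(1.000000)/(-2.302074) = 0.463490;  |Δ| = 0.336510
h(0.463490) = -0.080055
s_3 = 0.463490 − (-0.080055)·(-0.336510)/(0.694616) = 0.424707;  |Δ| = 0.038783
h(0.424707) = 0.004160
s_4 = 0.424707 − 0.004160·(-0.038783)/(0.084215) = 0.426623;  |Δ| = 0.001916
|s_4 − s_3| = 0.001916 < 10^{-2}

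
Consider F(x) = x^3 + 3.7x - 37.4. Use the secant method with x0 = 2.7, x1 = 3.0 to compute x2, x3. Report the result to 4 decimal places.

2.9751, 2.9770

F(2.7) = -7.727000, F(3.0) = 0.700000
x2 = 3.000000 − 0.700000·(3.000000 − 2.700000) / (0.700000 − (-7.727000)) = 3.000000 − (0.210000)/(8.427000) = 2.975080
F(2.975080) = -0.059467
x3 = 2.975080 − (-0.059467)·(2.975080 − 3.000000) / (-0.059467 − 0.700000) = 2.975080 − (0.001482)/(-0.759467) = 2.977031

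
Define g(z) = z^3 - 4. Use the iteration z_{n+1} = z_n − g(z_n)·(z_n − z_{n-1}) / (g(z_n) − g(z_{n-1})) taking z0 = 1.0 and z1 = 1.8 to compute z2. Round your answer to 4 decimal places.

g(1.0) = -3.000000, g(1.8) = 1.832000
z2 = 1.800000 − 1.832000·(1.800000 − 1.000000) / (1.832000 − (-3.000000)) = 1.800000 − (1.465600)/(4.832000) = 1.496689

1.4967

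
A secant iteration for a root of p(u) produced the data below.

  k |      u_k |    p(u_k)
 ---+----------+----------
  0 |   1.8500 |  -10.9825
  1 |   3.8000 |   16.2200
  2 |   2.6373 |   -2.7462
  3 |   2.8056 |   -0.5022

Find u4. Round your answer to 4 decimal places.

u4 = 2.8056 − (-0.5022)·(2.8056 − 2.6373) / (-0.5022 − (-2.7462))
   = 2.8056 − (-0.084520)/(2.244000) = 2.843265

2.8433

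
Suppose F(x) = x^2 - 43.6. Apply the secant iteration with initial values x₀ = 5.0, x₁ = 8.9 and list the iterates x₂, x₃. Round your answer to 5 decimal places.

6.33813, 6.56310

F(5.0) = -18.6000000, F(8.9) = 35.6100000
x₂ = 8.9000000 − 35.6100000·(8.9000000 − 5.0000000) / (35.6100000 − (-18.6000000)) = 8.9000000 − (138.8790000)/(54.2100000) = 6.3381295
F(6.3381295) = -3.4281145
x₃ = 6.3381295 − (-3.4281145)·(6.3381295 − 8.9000000) / (-3.4281145 − 35.6100000) = 6.3381295 − (8.7823854)/(-39.0381145) = 6.5630990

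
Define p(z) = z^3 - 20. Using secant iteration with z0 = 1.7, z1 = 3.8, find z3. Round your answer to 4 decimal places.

p(1.7) = -15.087000, p(3.8) = 34.872000
z2 = 3.800000 − 34.872000·(3.800000 − 1.700000) / (34.872000 − (-15.087000)) = 3.800000 − (73.231200)/(49.959000) = 2.334174
p(2.334174) = -7.282560
z3 = 2.334174 − (-7.282560)·(2.334174 − 3.800000) / (-7.282560 − 34.872000) = 2.334174 − (10.674966)/(-42.154560) = 2.587408

2.5874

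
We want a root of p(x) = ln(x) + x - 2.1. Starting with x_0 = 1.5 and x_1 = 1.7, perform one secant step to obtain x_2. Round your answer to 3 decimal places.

1.620

p(1.5) = -0.19453, p(1.7) = 0.13063
x_2 = 1.70000 − 0.13063·(1.70000 − 1.50000) / (0.13063 − (-0.19453)) = 1.70000 − (0.02613)/(0.32516) = 1.61965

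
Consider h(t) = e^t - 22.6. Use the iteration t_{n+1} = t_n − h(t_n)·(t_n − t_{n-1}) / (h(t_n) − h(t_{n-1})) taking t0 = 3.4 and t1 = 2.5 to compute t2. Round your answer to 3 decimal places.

3.027

h(3.4) = 7.36410, h(2.5) = -10.41751
t2 = 2.50000 − (-10.41751)·(2.50000 − 3.40000) / (-10.41751 − 7.36410) = 2.50000 − (9.37576)/(-17.78161) = 3.02727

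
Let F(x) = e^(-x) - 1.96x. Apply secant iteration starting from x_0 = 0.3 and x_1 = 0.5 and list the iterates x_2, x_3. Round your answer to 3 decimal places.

F(0.3) = 0.15282, F(0.5) = -0.37347
x_2 = 0.50000 − (-0.37347)·(0.50000 − 0.30000) / (-0.37347 − 0.15282) = 0.50000 − (-0.07469)/(-0.52629) = 0.35807
F(0.35807) = -0.00280
x_3 = 0.35807 − (-0.00280)·(0.35807 − 0.50000) / (-0.00280 − (-0.37347)) = 0.35807 − (0.00040)/(0.37067) = 0.35700

0.358, 0.357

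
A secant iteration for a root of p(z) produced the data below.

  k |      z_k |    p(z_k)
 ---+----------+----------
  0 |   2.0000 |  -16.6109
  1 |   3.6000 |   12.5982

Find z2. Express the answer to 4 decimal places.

z2 = 3.6000 − 12.5982·(3.6000 − 2.0000) / (12.5982 − (-16.6109))
   = 3.6000 − (20.157120)/(29.209100) = 2.909903

2.9099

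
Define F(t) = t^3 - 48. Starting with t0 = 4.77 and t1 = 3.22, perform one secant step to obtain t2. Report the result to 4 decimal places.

3.5214

F(4.77) = 60.531333, F(3.22) = -14.613752
t2 = 3.220000 − (-14.613752)·(3.220000 − 4.770000) / (-14.613752 − 60.531333) = 3.220000 − (22.651316)/(-75.145085) = 3.521434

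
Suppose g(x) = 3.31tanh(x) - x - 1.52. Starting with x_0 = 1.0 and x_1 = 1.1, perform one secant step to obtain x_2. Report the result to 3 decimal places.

0.997

g(1.0) = 0.00088, g(1.1) = 0.02965
x_2 = 1.10000 − 0.02965·(1.10000 − 1.00000) / (0.02965 − 0.00088) = 1.10000 − (0.00297)/(0.02878) = 0.99695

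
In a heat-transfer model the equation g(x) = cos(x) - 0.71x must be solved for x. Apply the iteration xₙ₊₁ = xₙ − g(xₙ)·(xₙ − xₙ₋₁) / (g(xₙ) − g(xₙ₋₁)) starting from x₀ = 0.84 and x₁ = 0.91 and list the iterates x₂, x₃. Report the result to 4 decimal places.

0.8881, 0.8883

g(0.84) = 0.071063, g(0.91) = -0.032354
x₂ = 0.910000 − (-0.032354)·(0.910000 − 0.840000) / (-0.032354 − 0.071063) = 0.910000 − (-0.002265)/(-0.103417) = 0.888100
g(0.888100) = 0.000336
x₃ = 0.888100 − 0.000336·(0.888100 − 0.910000) / (0.000336 − (-0.032354)) = 0.888100 − (-0.000007)/(0.032690) = 0.888325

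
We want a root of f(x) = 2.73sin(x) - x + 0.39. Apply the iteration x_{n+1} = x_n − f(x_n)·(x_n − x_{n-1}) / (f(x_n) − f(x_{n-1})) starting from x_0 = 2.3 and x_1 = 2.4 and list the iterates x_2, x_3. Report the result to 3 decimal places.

f(2.3) = 0.12578, f(2.4) = -0.16599
x_2 = 2.40000 − (-0.16599)·(2.40000 − 2.30000) / (-0.16599 − 0.12578) = 2.40000 − (-0.01660)/(-0.29176) = 2.34311
f(2.34311) = 0.00239
x_3 = 2.34311 − 0.00239·(2.34311 − 2.40000) / (0.00239 − (-0.16599)) = 2.34311 − (-0.00014)/(0.16837) = 2.34392

2.343, 2.344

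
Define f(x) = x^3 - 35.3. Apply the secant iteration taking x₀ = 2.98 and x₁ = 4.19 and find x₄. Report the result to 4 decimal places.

f(2.98) = -8.836408, f(4.19) = 38.260059
x₂ = 4.190000 − 38.260059·(4.190000 − 2.980000) / (38.260059 − (-8.836408)) = 4.190000 − (46.294671)/(47.096467) = 3.207025
f(3.207025) = -2.315732
x₃ = 3.207025 − (-2.315732)·(3.207025 − 4.190000) / (-2.315732 − 38.260059) = 3.207025 − (2.276308)/(-40.575791) = 3.263125
f(3.263125) = -0.554305
x₄ = 3.263125 − (-0.554305)·(3.263125 − 3.207025) / (-0.554305 − (-2.315732)) = 3.263125 − (-0.031097)/(1.761427) = 3.280779

3.2808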